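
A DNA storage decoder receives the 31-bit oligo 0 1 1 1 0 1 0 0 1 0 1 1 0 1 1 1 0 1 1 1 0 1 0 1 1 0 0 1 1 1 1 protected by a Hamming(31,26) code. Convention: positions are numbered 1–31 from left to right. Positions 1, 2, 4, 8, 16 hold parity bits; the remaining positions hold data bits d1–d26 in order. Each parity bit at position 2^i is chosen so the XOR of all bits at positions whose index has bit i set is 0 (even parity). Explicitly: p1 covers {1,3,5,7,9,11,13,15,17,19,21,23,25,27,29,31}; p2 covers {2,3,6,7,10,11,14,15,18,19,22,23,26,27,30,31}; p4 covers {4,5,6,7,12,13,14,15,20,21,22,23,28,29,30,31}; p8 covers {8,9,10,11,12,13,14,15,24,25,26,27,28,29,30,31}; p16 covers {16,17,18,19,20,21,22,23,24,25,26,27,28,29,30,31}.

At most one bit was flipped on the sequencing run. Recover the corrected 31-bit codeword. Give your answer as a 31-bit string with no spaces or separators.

0111010010110111011101011001101

s1 (pos 1,3,5,7,9,11,13,15,17,19,21,23,25,27,29,31): 0⊕1⊕0⊕0⊕1⊕1⊕0⊕1⊕0⊕1⊕0⊕0⊕1⊕0⊕1⊕1 = 0
s2 (pos 2,3,6,7,10,11,14,15,18,19,22,23,26,27,30,31): 1⊕1⊕1⊕0⊕0⊕1⊕1⊕1⊕1⊕1⊕1⊕0⊕0⊕0⊕1⊕1 = 1
s4 (pos 4,5,6,7,12,13,14,15,20,21,22,23,28,29,30,31): 1⊕0⊕1⊕0⊕1⊕0⊕1⊕1⊕1⊕0⊕1⊕0⊕1⊕1⊕1⊕1 = 1
s8 (pos 8,9,10,11,12,13,14,15,24,25,26,27,28,29,30,31): 0⊕1⊕0⊕1⊕1⊕0⊕1⊕1⊕1⊕1⊕0⊕0⊕1⊕1⊕1⊕1 = 1
s16 (pos 16,17,18,19,20,21,22,23,24,25,26,27,28,29,30,31): 1⊕0⊕1⊕1⊕1⊕0⊕1⊕0⊕1⊕1⊕0⊕0⊕1⊕1⊕1⊕1 = 1
Syndrome s16…s1 = 11110 → error at position 30.
Flip position 30: 0111010010110111011101011001111 → 0111010010110111011101011001101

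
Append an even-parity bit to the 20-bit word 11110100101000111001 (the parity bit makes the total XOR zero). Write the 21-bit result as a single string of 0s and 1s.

111101001010001110011

XOR of the 20 data bits: 1⊕1⊕1⊕1⊕0⊕1⊕0⊕0⊕1⊕0⊕1⊕0⊕0⊕0⊕1⊕1⊕1⊕0⊕0⊕1 = 1
Parity bit = 1 (so all 21 bits XOR to 0).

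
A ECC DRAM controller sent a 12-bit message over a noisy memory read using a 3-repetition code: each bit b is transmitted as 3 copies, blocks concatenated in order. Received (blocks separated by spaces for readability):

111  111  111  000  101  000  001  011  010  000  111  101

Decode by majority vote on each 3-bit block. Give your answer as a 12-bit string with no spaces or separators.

111010010011

Block 1 (111): 3 ones → 1
Block 2 (111): 3 ones → 1
Block 3 (111): 3 ones → 1
Block 4 (000): 0 ones → 0
Block 5 (101): 2 ones → 1
Block 6 (000): 0 ones → 0
Block 7 (001): 1 one → 0
Block 8 (011): 2 ones → 1
Block 9 (010): 1 one → 0
Block 10 (000): 0 ones → 0
Block 11 (111): 3 ones → 1
Block 12 (101): 2 ones → 1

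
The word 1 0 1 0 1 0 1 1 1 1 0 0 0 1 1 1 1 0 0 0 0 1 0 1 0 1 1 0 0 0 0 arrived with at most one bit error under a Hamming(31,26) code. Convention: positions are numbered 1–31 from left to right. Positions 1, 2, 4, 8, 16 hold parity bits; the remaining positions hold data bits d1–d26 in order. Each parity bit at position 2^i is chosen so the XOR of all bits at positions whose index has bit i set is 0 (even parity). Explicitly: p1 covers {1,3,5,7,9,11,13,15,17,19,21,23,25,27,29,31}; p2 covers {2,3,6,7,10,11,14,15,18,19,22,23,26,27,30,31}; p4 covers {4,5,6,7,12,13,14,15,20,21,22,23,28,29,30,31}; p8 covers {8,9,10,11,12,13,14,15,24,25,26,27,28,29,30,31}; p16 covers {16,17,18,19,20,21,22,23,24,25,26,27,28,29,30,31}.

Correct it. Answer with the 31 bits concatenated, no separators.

1011101111000111100001010110000

s1 (pos 1,3,5,7,9,11,13,15,17,19,21,23,25,27,29,31): 1⊕1⊕1⊕1⊕1⊕0⊕0⊕1⊕1⊕0⊕0⊕0⊕0⊕1⊕0⊕0 = 0
s2 (pos 2,3,6,7,10,11,14,15,18,19,22,23,26,27,30,31): 0⊕1⊕0⊕1⊕1⊕0⊕1⊕1⊕0⊕0⊕1⊕0⊕1⊕1⊕0⊕0 = 0
s4 (pos 4,5,6,7,12,13,14,15,20,21,22,23,28,29,30,31): 0⊕1⊕0⊕1⊕0⊕0⊕1⊕1⊕0⊕0⊕1⊕0⊕0⊕0⊕0⊕0 = 1
s8 (pos 8,9,10,11,12,13,14,15,24,25,26,27,28,29,30,31): 1⊕1⊕1⊕0⊕0⊕0⊕1⊕1⊕1⊕0⊕1⊕1⊕0⊕0⊕0⊕0 = 0
s16 (pos 16,17,18,19,20,21,22,23,24,25,26,27,28,29,30,31): 1⊕1⊕0⊕0⊕0⊕0⊕1⊕0⊕1⊕0⊕1⊕1⊕0⊕0⊕0⊕0 = 0
Syndrome s16…s1 = 00100 → error at position 4.
Flip position 4: 1010101111000111100001010110000 → 1011101111000111100001010110000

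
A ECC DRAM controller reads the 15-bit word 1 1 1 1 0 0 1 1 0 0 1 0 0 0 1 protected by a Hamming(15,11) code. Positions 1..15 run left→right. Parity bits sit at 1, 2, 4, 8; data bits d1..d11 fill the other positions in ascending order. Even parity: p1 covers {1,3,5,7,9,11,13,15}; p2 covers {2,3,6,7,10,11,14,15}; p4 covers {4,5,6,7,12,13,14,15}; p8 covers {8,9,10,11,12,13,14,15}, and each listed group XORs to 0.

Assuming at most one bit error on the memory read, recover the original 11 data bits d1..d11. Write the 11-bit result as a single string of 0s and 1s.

10010010000

s1 (pos 1,3,5,7,9,11,13,15): 1⊕1⊕0⊕1⊕0⊕1⊕0⊕1 = 1
s2 (pos 2,3,6,7,10,11,14,15): 1⊕1⊕0⊕1⊕0⊕1⊕0⊕1 = 1
s4 (pos 4,5,6,7,12,13,14,15): 1⊕0⊕0⊕1⊕0⊕0⊕0⊕1 = 1
s8 (pos 8,9,10,11,12,13,14,15): 1⊕0⊕0⊕1⊕0⊕0⊕0⊕1 = 1
Syndrome s8…s1 = 1111 → error at position 15.
Flip position 15: 111100110010001 → 111100110010000
Read data bits from positions 3,5,6,7,9,10,11,12,13,14,15: 10010010000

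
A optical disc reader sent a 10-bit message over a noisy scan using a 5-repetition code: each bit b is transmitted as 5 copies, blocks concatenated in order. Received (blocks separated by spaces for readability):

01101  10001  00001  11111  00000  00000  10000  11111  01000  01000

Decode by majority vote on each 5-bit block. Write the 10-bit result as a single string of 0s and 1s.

1001000100

Block 1 (01101): 3 ones → 1
Block 2 (10001): 2 ones → 0
Block 3 (00001): 1 one → 0
Block 4 (11111): 5 ones → 1
Block 5 (00000): 0 ones → 0
Block 6 (00000): 0 ones → 0
Block 7 (10000): 1 one → 0
Block 8 (11111): 5 ones → 1
Block 9 (01000): 1 one → 0
Block 10 (01000): 1 one → 0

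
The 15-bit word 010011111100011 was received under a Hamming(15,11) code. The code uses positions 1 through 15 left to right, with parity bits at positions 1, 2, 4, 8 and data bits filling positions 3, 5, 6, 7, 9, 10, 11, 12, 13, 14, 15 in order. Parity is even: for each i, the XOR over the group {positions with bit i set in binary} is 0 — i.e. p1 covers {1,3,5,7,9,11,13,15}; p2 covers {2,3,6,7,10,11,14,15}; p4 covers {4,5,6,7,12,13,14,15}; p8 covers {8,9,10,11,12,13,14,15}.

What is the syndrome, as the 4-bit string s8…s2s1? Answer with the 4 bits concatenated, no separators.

s1 (pos 1,3,5,7,9,11,13,15): 0⊕0⊕1⊕1⊕1⊕0⊕0⊕1 = 0
s2 (pos 2,3,6,7,10,11,14,15): 1⊕0⊕1⊕1⊕1⊕0⊕1⊕1 = 0
s4 (pos 4,5,6,7,12,13,14,15): 0⊕1⊕1⊕1⊕0⊕0⊕1⊕1 = 1
s8 (pos 8,9,10,11,12,13,14,15): 1⊕1⊕1⊕0⊕0⊕0⊕1⊕1 = 1
Syndrome s8…s1 = 1100 → error at position 12.

1100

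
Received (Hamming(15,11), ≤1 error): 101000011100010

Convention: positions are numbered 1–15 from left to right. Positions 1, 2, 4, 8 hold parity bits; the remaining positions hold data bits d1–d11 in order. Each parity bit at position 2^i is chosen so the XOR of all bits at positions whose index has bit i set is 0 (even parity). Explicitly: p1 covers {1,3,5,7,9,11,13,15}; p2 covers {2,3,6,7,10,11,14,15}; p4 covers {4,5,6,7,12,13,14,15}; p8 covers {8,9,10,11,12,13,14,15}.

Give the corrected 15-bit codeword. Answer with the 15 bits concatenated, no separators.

s1 (pos 1,3,5,7,9,11,13,15): 1⊕1⊕0⊕0⊕1⊕0⊕0⊕0 = 1
s2 (pos 2,3,6,7,10,11,14,15): 0⊕1⊕0⊕0⊕1⊕0⊕1⊕0 = 1
s4 (pos 4,5,6,7,12,13,14,15): 0⊕0⊕0⊕0⊕0⊕0⊕1⊕0 = 1
s8 (pos 8,9,10,11,12,13,14,15): 1⊕1⊕1⊕0⊕0⊕0⊕1⊕0 = 0
Syndrome s8…s1 = 0111 → error at position 7.
Flip position 7: 101000011100010 → 101000111100010

101000111100010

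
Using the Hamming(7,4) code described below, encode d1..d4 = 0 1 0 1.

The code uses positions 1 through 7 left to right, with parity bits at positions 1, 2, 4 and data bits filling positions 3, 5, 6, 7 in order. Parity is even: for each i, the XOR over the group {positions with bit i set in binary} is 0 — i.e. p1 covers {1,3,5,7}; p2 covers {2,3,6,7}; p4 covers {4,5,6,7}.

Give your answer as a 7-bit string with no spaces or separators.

0100101

Place data at non-parity positions: p1 p2 0 p4 1 0 1
p1 (pos 1,3,5,7): XOR of data positions = 0⊕1⊕1 = 0
p2 (pos 2,3,6,7): XOR of data positions = 0⊕0⊕1 = 1
p4 (pos 4,5,6,7): XOR of data positions = 1⊕0⊕1 = 0
Codeword: 0100101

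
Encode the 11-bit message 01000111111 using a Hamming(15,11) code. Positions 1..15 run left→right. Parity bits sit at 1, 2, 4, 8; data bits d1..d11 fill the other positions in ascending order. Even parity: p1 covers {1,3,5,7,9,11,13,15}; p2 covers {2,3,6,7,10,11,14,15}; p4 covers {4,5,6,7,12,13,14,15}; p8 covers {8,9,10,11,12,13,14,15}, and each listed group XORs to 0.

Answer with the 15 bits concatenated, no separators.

000110000111111

Place data at non-parity positions: p1 p2 0 p4 1 0 0 p8 0 1 1 1 1 1 1
p1 (pos 1,3,5,7,9,11,13,15): XOR of data positions = 0⊕1⊕0⊕0⊕1⊕1⊕1 = 0
p2 (pos 2,3,6,7,10,11,14,15): XOR of data positions = 0⊕0⊕0⊕1⊕1⊕1⊕1 = 0
p4 (pos 4,5,6,7,12,13,14,15): XOR of data positions = 1⊕0⊕0⊕1⊕1⊕1⊕1 = 1
p8 (pos 8,9,10,11,12,13,14,15): XOR of data positions = 0⊕1⊕1⊕1⊕1⊕1⊕1 = 0
Codeword: 000110000111111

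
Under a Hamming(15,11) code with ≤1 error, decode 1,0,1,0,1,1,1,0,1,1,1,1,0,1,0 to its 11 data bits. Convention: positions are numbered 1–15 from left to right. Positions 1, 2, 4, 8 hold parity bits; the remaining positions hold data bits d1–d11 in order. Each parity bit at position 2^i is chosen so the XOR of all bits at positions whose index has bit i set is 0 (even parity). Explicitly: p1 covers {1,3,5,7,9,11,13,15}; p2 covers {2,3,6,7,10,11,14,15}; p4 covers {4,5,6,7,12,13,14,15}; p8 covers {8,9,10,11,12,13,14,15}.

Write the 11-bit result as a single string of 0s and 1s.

11111110010

s1 (pos 1,3,5,7,9,11,13,15): 1⊕1⊕1⊕1⊕1⊕1⊕0⊕0 = 0
s2 (pos 2,3,6,7,10,11,14,15): 0⊕1⊕1⊕1⊕1⊕1⊕1⊕0 = 0
s4 (pos 4,5,6,7,12,13,14,15): 0⊕1⊕1⊕1⊕1⊕0⊕1⊕0 = 1
s8 (pos 8,9,10,11,12,13,14,15): 0⊕1⊕1⊕1⊕1⊕0⊕1⊕0 = 1
Syndrome s8…s1 = 1100 → error at position 12.
Flip position 12: 101011101111010 → 101011101110010
Read data bits from positions 3,5,6,7,9,10,11,12,13,14,15: 11111110010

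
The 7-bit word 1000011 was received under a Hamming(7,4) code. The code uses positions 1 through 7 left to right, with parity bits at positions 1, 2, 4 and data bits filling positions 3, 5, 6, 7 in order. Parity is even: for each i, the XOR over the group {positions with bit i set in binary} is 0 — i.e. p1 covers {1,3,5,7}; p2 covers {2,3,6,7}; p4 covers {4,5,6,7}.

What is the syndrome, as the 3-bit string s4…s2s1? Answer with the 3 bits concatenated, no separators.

s1 (pos 1,3,5,7): 1⊕0⊕0⊕1 = 0
s2 (pos 2,3,6,7): 0⊕0⊕1⊕1 = 0
s4 (pos 4,5,6,7): 0⊕0⊕1⊕1 = 0
Syndrome s4…s1 = 000 → no error.

000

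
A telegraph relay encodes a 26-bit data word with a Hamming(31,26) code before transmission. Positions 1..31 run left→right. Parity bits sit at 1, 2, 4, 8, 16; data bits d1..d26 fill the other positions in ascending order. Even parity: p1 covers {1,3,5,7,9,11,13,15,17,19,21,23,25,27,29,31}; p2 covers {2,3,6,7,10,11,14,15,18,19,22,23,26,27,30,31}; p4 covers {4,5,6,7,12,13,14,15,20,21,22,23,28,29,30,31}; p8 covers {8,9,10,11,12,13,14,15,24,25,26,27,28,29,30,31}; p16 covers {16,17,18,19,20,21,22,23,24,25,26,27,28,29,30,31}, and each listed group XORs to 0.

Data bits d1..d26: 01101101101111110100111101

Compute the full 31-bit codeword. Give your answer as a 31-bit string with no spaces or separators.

Place data at non-parity positions: p1 p2 0 p4 1 1 0 p8 1 1 0 1 1 0 1 p16 1 1 1 1 1 0 1 0 0 1 1 1 1 0 1
p1 (pos 1,3,5,7,9,11,13,15,17,19,21,23,25,27,29,31): XOR of data positions = 0⊕1⊕0⊕1⊕0⊕1⊕1⊕1⊕1⊕1⊕1⊕0⊕1⊕1⊕1 = 1
p2 (pos 2,3,6,7,10,11,14,15,18,19,22,23,26,27,30,31): XOR of data positions = 0⊕1⊕0⊕1⊕0⊕0⊕1⊕1⊕1⊕0⊕1⊕1⊕1⊕0⊕1 = 1
p4 (pos 4,5,6,7,12,13,14,15,20,21,22,23,28,29,30,31): XOR of data positions = 1⊕1⊕0⊕1⊕1⊕0⊕1⊕1⊕1⊕0⊕1⊕1⊕1⊕0⊕1 = 1
p8 (pos 8,9,10,11,12,13,14,15,24,25,26,27,28,29,30,31): XOR of data positions = 1⊕1⊕0⊕1⊕1⊕0⊕1⊕0⊕0⊕1⊕1⊕1⊕1⊕0⊕1 = 0
p16 (pos 16,17,18,19,20,21,22,23,24,25,26,27,28,29,30,31): XOR of data positions = 1⊕1⊕1⊕1⊕1⊕0⊕1⊕0⊕0⊕1⊕1⊕1⊕1⊕0⊕1 = 1
Codeword: 1101110011011011111110100111101

1101110011011011111110100111101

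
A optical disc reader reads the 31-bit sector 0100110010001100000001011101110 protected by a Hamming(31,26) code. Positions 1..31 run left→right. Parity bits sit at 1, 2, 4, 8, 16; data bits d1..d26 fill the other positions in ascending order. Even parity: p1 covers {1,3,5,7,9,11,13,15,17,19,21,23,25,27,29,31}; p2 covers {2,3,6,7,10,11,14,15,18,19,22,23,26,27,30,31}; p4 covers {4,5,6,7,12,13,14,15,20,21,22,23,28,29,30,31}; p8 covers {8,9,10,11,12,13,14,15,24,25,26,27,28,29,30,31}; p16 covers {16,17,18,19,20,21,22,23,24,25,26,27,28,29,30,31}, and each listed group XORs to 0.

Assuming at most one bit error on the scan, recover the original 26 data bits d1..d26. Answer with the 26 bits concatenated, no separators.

s1 (pos 1,3,5,7,9,11,13,15,17,19,21,23,25,27,29,31): 0⊕0⊕1⊕0⊕1⊕0⊕1⊕0⊕0⊕0⊕0⊕0⊕1⊕0⊕1⊕0 = 1
s2 (pos 2,3,6,7,10,11,14,15,18,19,22,23,26,27,30,31): 1⊕0⊕1⊕0⊕0⊕0⊕1⊕0⊕0⊕0⊕1⊕0⊕1⊕0⊕1⊕0 = 0
s4 (pos 4,5,6,7,12,13,14,15,20,21,22,23,28,29,30,31): 0⊕1⊕1⊕0⊕0⊕1⊕1⊕0⊕0⊕0⊕1⊕0⊕1⊕1⊕1⊕0 = 0
s8 (pos 8,9,10,11,12,13,14,15,24,25,26,27,28,29,30,31): 0⊕1⊕0⊕0⊕0⊕1⊕1⊕0⊕1⊕1⊕1⊕0⊕1⊕1⊕1⊕0 = 1
s16 (pos 16,17,18,19,20,21,22,23,24,25,26,27,28,29,30,31): 0⊕0⊕0⊕0⊕0⊕0⊕1⊕0⊕1⊕1⊕1⊕0⊕1⊕1⊕1⊕0 = 1
Syndrome s16…s1 = 11001 → error at position 25.
Flip position 25: 0100110010001100000001011101110 → 0100110010001100000001010101110
Read data bits from positions 3,5,6,7,9,10,11,12,13,14,15,17,18,19,20,21,22,23,24,25,26,27,28,29,30,31: 01101000110000001010101110

01101000110000001010101110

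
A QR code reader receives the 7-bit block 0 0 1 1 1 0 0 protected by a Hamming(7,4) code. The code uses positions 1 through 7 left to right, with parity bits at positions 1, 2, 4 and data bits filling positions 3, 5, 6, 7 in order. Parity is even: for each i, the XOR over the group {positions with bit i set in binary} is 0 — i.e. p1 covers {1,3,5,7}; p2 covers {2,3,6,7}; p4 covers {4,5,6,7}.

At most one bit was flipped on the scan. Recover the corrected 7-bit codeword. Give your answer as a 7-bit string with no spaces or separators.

s1 (pos 1,3,5,7): 0⊕1⊕1⊕0 = 0
s2 (pos 2,3,6,7): 0⊕1⊕0⊕0 = 1
s4 (pos 4,5,6,7): 1⊕1⊕0⊕0 = 0
Syndrome s4…s1 = 010 → error at position 2.
Flip position 2: 0011100 → 0111100

0111100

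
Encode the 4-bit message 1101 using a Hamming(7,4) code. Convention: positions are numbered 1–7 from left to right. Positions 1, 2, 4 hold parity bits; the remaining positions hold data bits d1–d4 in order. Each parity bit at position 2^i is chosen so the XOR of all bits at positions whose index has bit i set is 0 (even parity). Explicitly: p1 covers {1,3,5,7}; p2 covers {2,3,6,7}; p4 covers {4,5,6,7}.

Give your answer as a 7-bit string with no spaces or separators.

Place data at non-parity positions: p1 p2 1 p4 1 0 1
p1 (pos 1,3,5,7): XOR of data positions = 1⊕1⊕1 = 1
p2 (pos 2,3,6,7): XOR of data positions = 1⊕0⊕1 = 0
p4 (pos 4,5,6,7): XOR of data positions = 1⊕0⊕1 = 0
Codeword: 1010101

1010101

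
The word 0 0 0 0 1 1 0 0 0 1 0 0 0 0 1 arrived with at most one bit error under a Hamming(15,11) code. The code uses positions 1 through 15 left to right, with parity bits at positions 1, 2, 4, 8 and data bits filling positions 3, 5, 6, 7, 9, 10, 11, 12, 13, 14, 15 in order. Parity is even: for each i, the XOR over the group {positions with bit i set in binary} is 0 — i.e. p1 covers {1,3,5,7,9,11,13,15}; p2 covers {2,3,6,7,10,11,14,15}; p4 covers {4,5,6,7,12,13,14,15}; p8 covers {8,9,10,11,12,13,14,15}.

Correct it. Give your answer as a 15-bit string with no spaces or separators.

s1 (pos 1,3,5,7,9,11,13,15): 0⊕0⊕1⊕0⊕0⊕0⊕0⊕1 = 0
s2 (pos 2,3,6,7,10,11,14,15): 0⊕0⊕1⊕0⊕1⊕0⊕0⊕1 = 1
s4 (pos 4,5,6,7,12,13,14,15): 0⊕1⊕1⊕0⊕0⊕0⊕0⊕1 = 1
s8 (pos 8,9,10,11,12,13,14,15): 0⊕0⊕1⊕0⊕0⊕0⊕0⊕1 = 0
Syndrome s8…s1 = 0110 → error at position 6.
Flip position 6: 000011000100001 → 000010000100001

000010000100001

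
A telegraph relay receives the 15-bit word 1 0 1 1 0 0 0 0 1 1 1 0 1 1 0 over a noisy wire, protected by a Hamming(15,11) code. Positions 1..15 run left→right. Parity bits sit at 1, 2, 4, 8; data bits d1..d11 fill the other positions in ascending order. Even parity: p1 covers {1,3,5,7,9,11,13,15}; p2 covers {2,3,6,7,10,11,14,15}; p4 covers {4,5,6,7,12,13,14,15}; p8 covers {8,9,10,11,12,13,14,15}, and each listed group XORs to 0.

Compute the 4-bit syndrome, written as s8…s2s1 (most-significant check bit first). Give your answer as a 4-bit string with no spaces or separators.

s1 (pos 1,3,5,7,9,11,13,15): 1⊕1⊕0⊕0⊕1⊕1⊕1⊕0 = 1
s2 (pos 2,3,6,7,10,11,14,15): 0⊕1⊕0⊕0⊕1⊕1⊕1⊕0 = 0
s4 (pos 4,5,6,7,12,13,14,15): 1⊕0⊕0⊕0⊕0⊕1⊕1⊕0 = 1
s8 (pos 8,9,10,11,12,13,14,15): 0⊕1⊕1⊕1⊕0⊕1⊕1⊕0 = 1
Syndrome s8…s1 = 1101 → error at position 13.

1101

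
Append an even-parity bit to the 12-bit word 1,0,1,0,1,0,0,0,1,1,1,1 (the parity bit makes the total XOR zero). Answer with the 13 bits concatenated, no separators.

XOR of the 12 data bits: 1⊕0⊕1⊕0⊕1⊕0⊕0⊕0⊕1⊕1⊕1⊕1 = 1
Parity bit = 1 (so all 13 bits XOR to 0).

1010100011111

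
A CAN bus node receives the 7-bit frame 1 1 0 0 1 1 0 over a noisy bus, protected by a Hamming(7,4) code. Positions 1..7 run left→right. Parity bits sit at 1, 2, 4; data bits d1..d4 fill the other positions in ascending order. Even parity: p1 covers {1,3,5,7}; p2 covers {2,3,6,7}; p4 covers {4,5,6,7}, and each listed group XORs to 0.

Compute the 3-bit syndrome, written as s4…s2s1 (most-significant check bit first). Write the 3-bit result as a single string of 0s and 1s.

000

s1 (pos 1,3,5,7): 1⊕0⊕1⊕0 = 0
s2 (pos 2,3,6,7): 1⊕0⊕1⊕0 = 0
s4 (pos 4,5,6,7): 0⊕1⊕1⊕0 = 0
Syndrome s4…s1 = 000 → no error.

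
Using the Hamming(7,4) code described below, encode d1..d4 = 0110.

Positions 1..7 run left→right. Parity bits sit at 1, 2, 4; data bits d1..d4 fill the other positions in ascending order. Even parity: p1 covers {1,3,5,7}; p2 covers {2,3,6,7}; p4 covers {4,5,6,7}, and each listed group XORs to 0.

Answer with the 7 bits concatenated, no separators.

1100110

Place data at non-parity positions: p1 p2 0 p4 1 1 0
p1 (pos 1,3,5,7): XOR of data positions = 0⊕1⊕0 = 1
p2 (pos 2,3,6,7): XOR of data positions = 0⊕1⊕0 = 1
p4 (pos 4,5,6,7): XOR of data positions = 1⊕1⊕0 = 0
Codeword: 1100110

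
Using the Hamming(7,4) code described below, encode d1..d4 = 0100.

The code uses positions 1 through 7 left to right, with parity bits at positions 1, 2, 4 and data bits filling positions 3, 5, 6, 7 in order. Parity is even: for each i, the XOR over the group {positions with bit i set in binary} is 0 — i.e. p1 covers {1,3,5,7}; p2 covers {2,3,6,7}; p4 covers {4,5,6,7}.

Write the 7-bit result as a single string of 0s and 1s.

1001100

Place data at non-parity positions: p1 p2 0 p4 1 0 0
p1 (pos 1,3,5,7): XOR of data positions = 0⊕1⊕0 = 1
p2 (pos 2,3,6,7): XOR of data positions = 0⊕0⊕0 = 0
p4 (pos 4,5,6,7): XOR of data positions = 1⊕0⊕0 = 1
Codeword: 1001100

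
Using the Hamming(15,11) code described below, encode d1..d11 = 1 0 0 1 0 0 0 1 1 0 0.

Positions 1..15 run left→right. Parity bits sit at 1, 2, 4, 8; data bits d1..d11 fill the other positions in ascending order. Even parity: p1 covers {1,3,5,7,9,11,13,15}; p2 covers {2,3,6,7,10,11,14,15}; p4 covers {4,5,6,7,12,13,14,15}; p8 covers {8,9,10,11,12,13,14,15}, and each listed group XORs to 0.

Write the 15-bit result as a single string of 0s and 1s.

Place data at non-parity positions: p1 p2 1 p4 0 0 1 p8 0 0 0 1 1 0 0
p1 (pos 1,3,5,7,9,11,13,15): XOR of data positions = 1⊕0⊕1⊕0⊕0⊕1⊕0 = 1
p2 (pos 2,3,6,7,10,11,14,15): XOR of data positions = 1⊕0⊕1⊕0⊕0⊕0⊕0 = 0
p4 (pos 4,5,6,7,12,13,14,15): XOR of data positions = 0⊕0⊕1⊕1⊕1⊕0⊕0 = 1
p8 (pos 8,9,10,11,12,13,14,15): XOR of data positions = 0⊕0⊕0⊕1⊕1⊕0⊕0 = 0
Codeword: 101100100001100

101100100001100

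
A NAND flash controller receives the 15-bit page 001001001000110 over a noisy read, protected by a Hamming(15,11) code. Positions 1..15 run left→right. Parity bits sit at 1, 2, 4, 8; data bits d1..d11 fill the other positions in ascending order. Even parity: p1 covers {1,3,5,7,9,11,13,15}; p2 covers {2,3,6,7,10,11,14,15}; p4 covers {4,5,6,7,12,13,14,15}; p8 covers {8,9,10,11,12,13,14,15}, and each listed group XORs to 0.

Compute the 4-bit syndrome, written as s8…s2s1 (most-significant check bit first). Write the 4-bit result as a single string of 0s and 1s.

1111

s1 (pos 1,3,5,7,9,11,13,15): 0⊕1⊕0⊕0⊕1⊕0⊕1⊕0 = 1
s2 (pos 2,3,6,7,10,11,14,15): 0⊕1⊕1⊕0⊕0⊕0⊕1⊕0 = 1
s4 (pos 4,5,6,7,12,13,14,15): 0⊕0⊕1⊕0⊕0⊕1⊕1⊕0 = 1
s8 (pos 8,9,10,11,12,13,14,15): 0⊕1⊕0⊕0⊕0⊕1⊕1⊕0 = 1
Syndrome s8…s1 = 1111 → error at position 15.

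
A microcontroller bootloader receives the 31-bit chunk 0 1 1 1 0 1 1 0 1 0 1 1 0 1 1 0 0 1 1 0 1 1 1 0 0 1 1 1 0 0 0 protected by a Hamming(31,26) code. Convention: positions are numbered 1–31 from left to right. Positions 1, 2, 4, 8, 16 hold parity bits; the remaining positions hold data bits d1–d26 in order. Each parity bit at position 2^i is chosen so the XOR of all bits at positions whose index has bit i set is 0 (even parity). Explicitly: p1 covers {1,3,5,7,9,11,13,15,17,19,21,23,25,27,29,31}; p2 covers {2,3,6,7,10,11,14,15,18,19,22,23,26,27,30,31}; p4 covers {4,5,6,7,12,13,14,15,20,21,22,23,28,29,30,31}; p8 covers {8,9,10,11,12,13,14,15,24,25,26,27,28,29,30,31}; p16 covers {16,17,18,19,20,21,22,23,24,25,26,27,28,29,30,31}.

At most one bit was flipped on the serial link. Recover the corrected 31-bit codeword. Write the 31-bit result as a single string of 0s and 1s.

s1 (pos 1,3,5,7,9,11,13,15,17,19,21,23,25,27,29,31): 0⊕1⊕0⊕1⊕1⊕1⊕0⊕1⊕0⊕1⊕1⊕1⊕0⊕1⊕0⊕0 = 1
s2 (pos 2,3,6,7,10,11,14,15,18,19,22,23,26,27,30,31): 1⊕1⊕1⊕1⊕0⊕1⊕1⊕1⊕1⊕1⊕1⊕1⊕1⊕1⊕0⊕0 = 1
s4 (pos 4,5,6,7,12,13,14,15,20,21,22,23,28,29,30,31): 1⊕0⊕1⊕1⊕1⊕0⊕1⊕1⊕0⊕1⊕1⊕1⊕1⊕0⊕0⊕0 = 0
s8 (pos 8,9,10,11,12,13,14,15,24,25,26,27,28,29,30,31): 0⊕1⊕0⊕1⊕1⊕0⊕1⊕1⊕0⊕0⊕1⊕1⊕1⊕0⊕0⊕0 = 0
s16 (pos 16,17,18,19,20,21,22,23,24,25,26,27,28,29,30,31): 0⊕0⊕1⊕1⊕0⊕1⊕1⊕1⊕0⊕0⊕1⊕1⊕1⊕0⊕0⊕0 = 0
Syndrome s16…s1 = 00011 → error at position 3.
Flip position 3: 0111011010110110011011100111000 → 0101011010110110011011100111000

0101011010110110011011100111000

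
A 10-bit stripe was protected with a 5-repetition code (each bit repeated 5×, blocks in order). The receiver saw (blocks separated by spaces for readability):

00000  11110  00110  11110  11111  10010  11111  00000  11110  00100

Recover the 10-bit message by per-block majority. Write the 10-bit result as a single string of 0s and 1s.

Block 1 (00000): 0 ones → 0
Block 2 (11110): 4 ones → 1
Block 3 (00110): 2 ones → 0
Block 4 (11110): 4 ones → 1
Block 5 (11111): 5 ones → 1
Block 6 (10010): 2 ones → 0
Block 7 (11111): 5 ones → 1
Block 8 (00000): 0 ones → 0
Block 9 (11110): 4 ones → 1
Block 10 (00100): 1 one → 0

0101101010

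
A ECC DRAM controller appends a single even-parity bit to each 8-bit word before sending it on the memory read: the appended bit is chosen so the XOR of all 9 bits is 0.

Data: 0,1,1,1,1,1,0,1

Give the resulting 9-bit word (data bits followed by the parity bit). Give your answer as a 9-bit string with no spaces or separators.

XOR of the 8 data bits: 0⊕1⊕1⊕1⊕1⊕1⊕0⊕1 = 0
Parity bit = 0 (so all 9 bits XOR to 0).

011111010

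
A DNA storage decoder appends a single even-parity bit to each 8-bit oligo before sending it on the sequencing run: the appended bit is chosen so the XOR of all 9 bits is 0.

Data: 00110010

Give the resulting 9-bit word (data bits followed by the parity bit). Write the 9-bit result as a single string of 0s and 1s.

XOR of the 8 data bits: 0⊕0⊕1⊕1⊕0⊕0⊕1⊕0 = 1
Parity bit = 1 (so all 9 bits XOR to 0).

001100101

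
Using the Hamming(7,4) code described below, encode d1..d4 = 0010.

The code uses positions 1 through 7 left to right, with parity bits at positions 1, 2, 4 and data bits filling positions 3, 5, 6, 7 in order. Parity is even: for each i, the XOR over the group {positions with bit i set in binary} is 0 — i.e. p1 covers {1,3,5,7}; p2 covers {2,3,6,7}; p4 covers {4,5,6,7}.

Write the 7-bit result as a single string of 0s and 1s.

0101010

Place data at non-parity positions: p1 p2 0 p4 0 1 0
p1 (pos 1,3,5,7): XOR of data positions = 0⊕0⊕0 = 0
p2 (pos 2,3,6,7): XOR of data positions = 0⊕1⊕0 = 1
p4 (pos 4,5,6,7): XOR of data positions = 0⊕1⊕0 = 1
Codeword: 0101010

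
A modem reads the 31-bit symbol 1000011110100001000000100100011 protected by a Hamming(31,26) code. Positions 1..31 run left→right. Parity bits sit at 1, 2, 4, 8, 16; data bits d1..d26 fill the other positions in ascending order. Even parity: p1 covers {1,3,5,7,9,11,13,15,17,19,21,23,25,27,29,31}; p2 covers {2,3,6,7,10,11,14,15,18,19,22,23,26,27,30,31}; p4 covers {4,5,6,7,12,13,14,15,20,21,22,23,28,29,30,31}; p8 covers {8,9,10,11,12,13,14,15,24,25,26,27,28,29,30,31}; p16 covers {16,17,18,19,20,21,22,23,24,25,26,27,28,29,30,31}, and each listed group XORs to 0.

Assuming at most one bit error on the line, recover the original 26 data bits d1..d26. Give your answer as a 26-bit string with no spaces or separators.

00111010000000001100100011

s1 (pos 1,3,5,7,9,11,13,15,17,19,21,23,25,27,29,31): 1⊕0⊕0⊕1⊕1⊕1⊕0⊕0⊕0⊕0⊕0⊕1⊕0⊕0⊕0⊕1 = 0
s2 (pos 2,3,6,7,10,11,14,15,18,19,22,23,26,27,30,31): 0⊕0⊕1⊕1⊕0⊕1⊕0⊕0⊕0⊕0⊕0⊕1⊕1⊕0⊕1⊕1 = 1
s4 (pos 4,5,6,7,12,13,14,15,20,21,22,23,28,29,30,31): 0⊕0⊕1⊕1⊕0⊕0⊕0⊕0⊕0⊕0⊕0⊕1⊕0⊕0⊕1⊕1 = 1
s8 (pos 8,9,10,11,12,13,14,15,24,25,26,27,28,29,30,31): 1⊕1⊕0⊕1⊕0⊕0⊕0⊕0⊕0⊕0⊕1⊕0⊕0⊕0⊕1⊕1 = 0
s16 (pos 16,17,18,19,20,21,22,23,24,25,26,27,28,29,30,31): 1⊕0⊕0⊕0⊕0⊕0⊕0⊕1⊕0⊕0⊕1⊕0⊕0⊕0⊕1⊕1 = 1
Syndrome s16…s1 = 10110 → error at position 22.
Flip position 22: 1000011110100001000000100100011 → 1000011110100001000001100100011
Read data bits from positions 3,5,6,7,9,10,11,12,13,14,15,17,18,19,20,21,22,23,24,25,26,27,28,29,30,31: 00111010000000001100100011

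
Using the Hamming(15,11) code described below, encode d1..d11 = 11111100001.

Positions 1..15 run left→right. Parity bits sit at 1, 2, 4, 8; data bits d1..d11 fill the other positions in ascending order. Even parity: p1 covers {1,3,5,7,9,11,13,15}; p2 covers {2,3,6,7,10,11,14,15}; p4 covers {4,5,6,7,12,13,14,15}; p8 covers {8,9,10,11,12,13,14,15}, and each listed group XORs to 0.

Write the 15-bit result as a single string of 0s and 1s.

Place data at non-parity positions: p1 p2 1 p4 1 1 1 p8 1 1 0 0 0 0 1
p1 (pos 1,3,5,7,9,11,13,15): XOR of data positions = 1⊕1⊕1⊕1⊕0⊕0⊕1 = 1
p2 (pos 2,3,6,7,10,11,14,15): XOR of data positions = 1⊕1⊕1⊕1⊕0⊕0⊕1 = 1
p4 (pos 4,5,6,7,12,13,14,15): XOR of data positions = 1⊕1⊕1⊕0⊕0⊕0⊕1 = 0
p8 (pos 8,9,10,11,12,13,14,15): XOR of data positions = 1⊕1⊕0⊕0⊕0⊕0⊕1 = 1
Codeword: 111011111100001

111011111100001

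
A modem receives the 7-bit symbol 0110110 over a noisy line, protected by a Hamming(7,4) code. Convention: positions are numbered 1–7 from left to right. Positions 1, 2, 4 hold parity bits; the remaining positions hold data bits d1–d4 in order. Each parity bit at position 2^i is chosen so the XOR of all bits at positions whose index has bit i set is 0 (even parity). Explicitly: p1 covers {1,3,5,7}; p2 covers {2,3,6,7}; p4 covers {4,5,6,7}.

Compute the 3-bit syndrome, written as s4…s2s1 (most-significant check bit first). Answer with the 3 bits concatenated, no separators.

s1 (pos 1,3,5,7): 0⊕1⊕1⊕0 = 0
s2 (pos 2,3,6,7): 1⊕1⊕1⊕0 = 1
s4 (pos 4,5,6,7): 0⊕1⊕1⊕0 = 0
Syndrome s4…s1 = 010 → error at position 2.

010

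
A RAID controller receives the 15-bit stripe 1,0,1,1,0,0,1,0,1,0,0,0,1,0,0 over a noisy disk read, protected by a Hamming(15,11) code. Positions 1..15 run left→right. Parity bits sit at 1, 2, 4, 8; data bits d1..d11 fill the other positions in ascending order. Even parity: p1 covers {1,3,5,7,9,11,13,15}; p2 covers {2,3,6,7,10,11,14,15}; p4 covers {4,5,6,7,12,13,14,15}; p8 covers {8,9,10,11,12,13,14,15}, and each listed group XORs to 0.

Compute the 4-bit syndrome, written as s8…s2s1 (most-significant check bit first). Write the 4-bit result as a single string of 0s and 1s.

0101

s1 (pos 1,3,5,7,9,11,13,15): 1⊕1⊕0⊕1⊕1⊕0⊕1⊕0 = 1
s2 (pos 2,3,6,7,10,11,14,15): 0⊕1⊕0⊕1⊕0⊕0⊕0⊕0 = 0
s4 (pos 4,5,6,7,12,13,14,15): 1⊕0⊕0⊕1⊕0⊕1⊕0⊕0 = 1
s8 (pos 8,9,10,11,12,13,14,15): 0⊕1⊕0⊕0⊕0⊕1⊕0⊕0 = 0
Syndrome s8…s1 = 0101 → error at position 5.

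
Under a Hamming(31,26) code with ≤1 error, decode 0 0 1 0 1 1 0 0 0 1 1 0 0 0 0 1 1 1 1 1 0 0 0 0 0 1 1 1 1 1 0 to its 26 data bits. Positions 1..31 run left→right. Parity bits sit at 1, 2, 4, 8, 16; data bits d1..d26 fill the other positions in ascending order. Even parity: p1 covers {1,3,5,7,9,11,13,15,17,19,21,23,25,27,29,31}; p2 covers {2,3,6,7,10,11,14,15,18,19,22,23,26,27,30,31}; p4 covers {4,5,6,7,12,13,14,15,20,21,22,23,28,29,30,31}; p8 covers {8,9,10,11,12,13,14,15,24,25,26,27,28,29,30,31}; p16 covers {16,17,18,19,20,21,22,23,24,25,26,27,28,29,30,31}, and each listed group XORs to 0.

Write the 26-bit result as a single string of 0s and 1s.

s1 (pos 1,3,5,7,9,11,13,15,17,19,21,23,25,27,29,31): 0⊕1⊕1⊕0⊕0⊕1⊕0⊕0⊕1⊕1⊕0⊕0⊕0⊕1⊕1⊕0 = 1
s2 (pos 2,3,6,7,10,11,14,15,18,19,22,23,26,27,30,31): 0⊕1⊕1⊕0⊕1⊕1⊕0⊕0⊕1⊕1⊕0⊕0⊕1⊕1⊕1⊕0 = 1
s4 (pos 4,5,6,7,12,13,14,15,20,21,22,23,28,29,30,31): 0⊕1⊕1⊕0⊕0⊕0⊕0⊕0⊕1⊕0⊕0⊕0⊕1⊕1⊕1⊕0 = 0
s8 (pos 8,9,10,11,12,13,14,15,24,25,26,27,28,29,30,31): 0⊕0⊕1⊕1⊕0⊕0⊕0⊕0⊕0⊕0⊕1⊕1⊕1⊕1⊕1⊕0 = 1
s16 (pos 16,17,18,19,20,21,22,23,24,25,26,27,28,29,30,31): 1⊕1⊕1⊕1⊕1⊕0⊕0⊕0⊕0⊕0⊕1⊕1⊕1⊕1⊕1⊕0 = 0
Syndrome s16…s1 = 01011 → error at position 11.
Flip position 11: 0010110001100001111100000111110 → 0010110001000001111100000111110
Read data bits from positions 3,5,6,7,9,10,11,12,13,14,15,17,18,19,20,21,22,23,24,25,26,27,28,29,30,31: 11100100000111100000111110

11100100000111100000111110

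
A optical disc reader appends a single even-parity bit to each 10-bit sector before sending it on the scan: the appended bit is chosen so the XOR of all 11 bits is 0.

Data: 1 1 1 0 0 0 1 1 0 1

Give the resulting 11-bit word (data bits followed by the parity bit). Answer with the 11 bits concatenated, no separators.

XOR of the 10 data bits: 1⊕1⊕1⊕0⊕0⊕0⊕1⊕1⊕0⊕1 = 0
Parity bit = 0 (so all 11 bits XOR to 0).

11100011010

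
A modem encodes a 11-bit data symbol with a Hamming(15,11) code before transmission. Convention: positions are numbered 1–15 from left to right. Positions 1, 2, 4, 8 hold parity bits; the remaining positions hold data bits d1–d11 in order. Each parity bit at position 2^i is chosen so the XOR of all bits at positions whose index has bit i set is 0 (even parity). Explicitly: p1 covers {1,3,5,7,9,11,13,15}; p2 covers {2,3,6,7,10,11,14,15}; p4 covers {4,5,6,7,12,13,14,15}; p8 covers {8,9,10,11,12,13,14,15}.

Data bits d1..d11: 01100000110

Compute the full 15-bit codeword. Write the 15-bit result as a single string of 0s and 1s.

000011000000110

Place data at non-parity positions: p1 p2 0 p4 1 1 0 p8 0 0 0 0 1 1 0
p1 (pos 1,3,5,7,9,11,13,15): XOR of data positions = 0⊕1⊕0⊕0⊕0⊕1⊕0 = 0
p2 (pos 2,3,6,7,10,11,14,15): XOR of data positions = 0⊕1⊕0⊕0⊕0⊕1⊕0 = 0
p4 (pos 4,5,6,7,12,13,14,15): XOR of data positions = 1⊕1⊕0⊕0⊕1⊕1⊕0 = 0
p8 (pos 8,9,10,11,12,13,14,15): XOR of data positions = 0⊕0⊕0⊕0⊕1⊕1⊕0 = 0
Codeword: 000011000000110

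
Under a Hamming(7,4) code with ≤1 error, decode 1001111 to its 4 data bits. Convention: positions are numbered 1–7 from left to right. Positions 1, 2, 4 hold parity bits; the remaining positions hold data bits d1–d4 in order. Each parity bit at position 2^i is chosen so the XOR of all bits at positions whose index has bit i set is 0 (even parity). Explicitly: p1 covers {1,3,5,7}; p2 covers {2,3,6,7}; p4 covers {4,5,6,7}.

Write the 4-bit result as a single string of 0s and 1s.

s1 (pos 1,3,5,7): 1⊕0⊕1⊕1 = 1
s2 (pos 2,3,6,7): 0⊕0⊕1⊕1 = 0
s4 (pos 4,5,6,7): 1⊕1⊕1⊕1 = 0
Syndrome s4…s1 = 001 → error at position 1.
Flip position 1: 1001111 → 0001111
Read data bits from positions 3,5,6,7: 0111

0111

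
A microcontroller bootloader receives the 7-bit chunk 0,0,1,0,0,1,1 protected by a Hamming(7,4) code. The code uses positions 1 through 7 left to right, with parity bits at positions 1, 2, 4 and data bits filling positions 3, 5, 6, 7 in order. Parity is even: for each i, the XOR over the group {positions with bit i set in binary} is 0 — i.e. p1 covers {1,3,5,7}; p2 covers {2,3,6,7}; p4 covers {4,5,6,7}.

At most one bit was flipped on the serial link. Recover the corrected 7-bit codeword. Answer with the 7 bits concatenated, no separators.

s1 (pos 1,3,5,7): 0⊕1⊕0⊕1 = 0
s2 (pos 2,3,6,7): 0⊕1⊕1⊕1 = 1
s4 (pos 4,5,6,7): 0⊕0⊕1⊕1 = 0
Syndrome s4…s1 = 010 → error at position 2.
Flip position 2: 0010011 → 0110011

0110011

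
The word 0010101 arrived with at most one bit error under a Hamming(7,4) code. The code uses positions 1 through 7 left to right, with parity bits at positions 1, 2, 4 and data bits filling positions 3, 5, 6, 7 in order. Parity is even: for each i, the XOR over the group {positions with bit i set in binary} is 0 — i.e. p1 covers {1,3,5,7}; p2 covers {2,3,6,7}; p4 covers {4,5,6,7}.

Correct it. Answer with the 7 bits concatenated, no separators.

1010101

s1 (pos 1,3,5,7): 0⊕1⊕1⊕1 = 1
s2 (pos 2,3,6,7): 0⊕1⊕0⊕1 = 0
s4 (pos 4,5,6,7): 0⊕1⊕0⊕1 = 0
Syndrome s4…s1 = 001 → error at position 1.
Flip position 1: 0010101 → 1010101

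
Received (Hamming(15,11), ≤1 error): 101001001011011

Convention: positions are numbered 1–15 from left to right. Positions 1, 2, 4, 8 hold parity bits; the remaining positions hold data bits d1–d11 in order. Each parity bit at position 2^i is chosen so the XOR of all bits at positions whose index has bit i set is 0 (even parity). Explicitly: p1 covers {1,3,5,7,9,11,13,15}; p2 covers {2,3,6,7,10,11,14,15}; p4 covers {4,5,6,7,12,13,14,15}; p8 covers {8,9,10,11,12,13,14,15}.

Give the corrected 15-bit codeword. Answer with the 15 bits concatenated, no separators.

101001001001011

s1 (pos 1,3,5,7,9,11,13,15): 1⊕1⊕0⊕0⊕1⊕1⊕0⊕1 = 1
s2 (pos 2,3,6,7,10,11,14,15): 0⊕1⊕1⊕0⊕0⊕1⊕1⊕1 = 1
s4 (pos 4,5,6,7,12,13,14,15): 0⊕0⊕1⊕0⊕1⊕0⊕1⊕1 = 0
s8 (pos 8,9,10,11,12,13,14,15): 0⊕1⊕0⊕1⊕1⊕0⊕1⊕1 = 1
Syndrome s8…s1 = 1011 → error at position 11.
Flip position 11: 101001001011011 → 101001001001011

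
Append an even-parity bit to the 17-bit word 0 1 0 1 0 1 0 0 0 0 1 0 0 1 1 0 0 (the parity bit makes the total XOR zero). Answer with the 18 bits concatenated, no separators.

XOR of the 17 data bits: 0⊕1⊕0⊕1⊕0⊕1⊕0⊕0⊕0⊕0⊕1⊕0⊕0⊕1⊕1⊕0⊕0 = 0
Parity bit = 0 (so all 18 bits XOR to 0).

010101000010011000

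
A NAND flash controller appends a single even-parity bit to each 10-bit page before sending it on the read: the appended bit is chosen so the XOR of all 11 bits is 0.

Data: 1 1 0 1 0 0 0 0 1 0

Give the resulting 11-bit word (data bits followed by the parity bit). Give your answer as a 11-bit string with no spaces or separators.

11010000100

XOR of the 10 data bits: 1⊕1⊕0⊕1⊕0⊕0⊕0⊕0⊕1⊕0 = 0
Parity bit = 0 (so all 11 bits XOR to 0).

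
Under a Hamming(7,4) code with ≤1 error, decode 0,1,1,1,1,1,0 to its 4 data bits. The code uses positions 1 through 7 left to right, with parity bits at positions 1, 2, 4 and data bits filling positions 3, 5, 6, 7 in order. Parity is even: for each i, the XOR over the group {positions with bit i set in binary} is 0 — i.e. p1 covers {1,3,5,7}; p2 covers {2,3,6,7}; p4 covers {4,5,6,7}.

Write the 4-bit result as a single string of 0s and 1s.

1100

s1 (pos 1,3,5,7): 0⊕1⊕1⊕0 = 0
s2 (pos 2,3,6,7): 1⊕1⊕1⊕0 = 1
s4 (pos 4,5,6,7): 1⊕1⊕1⊕0 = 1
Syndrome s4…s1 = 110 → error at position 6.
Flip position 6: 0111110 → 0111100
Read data bits from positions 3,5,6,7: 1100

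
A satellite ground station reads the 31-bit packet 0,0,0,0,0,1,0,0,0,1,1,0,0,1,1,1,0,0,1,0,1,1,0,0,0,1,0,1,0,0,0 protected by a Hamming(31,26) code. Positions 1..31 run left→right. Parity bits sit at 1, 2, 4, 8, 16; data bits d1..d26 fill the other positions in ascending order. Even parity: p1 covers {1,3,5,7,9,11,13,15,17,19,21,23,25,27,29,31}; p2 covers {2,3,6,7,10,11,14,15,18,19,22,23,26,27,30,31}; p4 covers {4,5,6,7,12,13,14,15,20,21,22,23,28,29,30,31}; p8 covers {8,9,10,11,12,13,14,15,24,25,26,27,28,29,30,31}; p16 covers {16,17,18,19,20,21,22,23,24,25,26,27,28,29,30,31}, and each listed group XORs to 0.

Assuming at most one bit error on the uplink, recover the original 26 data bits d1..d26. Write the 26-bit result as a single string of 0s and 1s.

00100110011001011000101000

s1 (pos 1,3,5,7,9,11,13,15,17,19,21,23,25,27,29,31): 0⊕0⊕0⊕0⊕0⊕1⊕0⊕1⊕0⊕1⊕1⊕0⊕0⊕0⊕0⊕0 = 0
s2 (pos 2,3,6,7,10,11,14,15,18,19,22,23,26,27,30,31): 0⊕0⊕1⊕0⊕1⊕1⊕1⊕1⊕0⊕1⊕1⊕0⊕1⊕0⊕0⊕0 = 0
s4 (pos 4,5,6,7,12,13,14,15,20,21,22,23,28,29,30,31): 0⊕0⊕1⊕0⊕0⊕0⊕1⊕1⊕0⊕1⊕1⊕0⊕1⊕0⊕0⊕0 = 0
s8 (pos 8,9,10,11,12,13,14,15,24,25,26,27,28,29,30,31): 0⊕0⊕1⊕1⊕0⊕0⊕1⊕1⊕0⊕0⊕1⊕0⊕1⊕0⊕0⊕0 = 0
s16 (pos 16,17,18,19,20,21,22,23,24,25,26,27,28,29,30,31): 1⊕0⊕0⊕1⊕0⊕1⊕1⊕0⊕0⊕0⊕1⊕0⊕1⊕0⊕0⊕0 = 0
Syndrome s16…s1 = 00000 → no error.
Read data bits from positions 3,5,6,7,9,10,11,12,13,14,15,17,18,19,20,21,22,23,24,25,26,27,28,29,30,31: 00100110011001011000101000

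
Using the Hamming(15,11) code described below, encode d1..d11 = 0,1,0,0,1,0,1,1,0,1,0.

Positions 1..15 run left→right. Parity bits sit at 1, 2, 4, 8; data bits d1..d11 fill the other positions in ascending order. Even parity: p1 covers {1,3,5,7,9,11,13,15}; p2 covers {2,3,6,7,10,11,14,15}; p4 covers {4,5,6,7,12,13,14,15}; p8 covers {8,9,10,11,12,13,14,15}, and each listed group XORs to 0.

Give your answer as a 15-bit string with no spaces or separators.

100110001011010

Place data at non-parity positions: p1 p2 0 p4 1 0 0 p8 1 0 1 1 0 1 0
p1 (pos 1,3,5,7,9,11,13,15): XOR of data positions = 0⊕1⊕0⊕1⊕1⊕0⊕0 = 1
p2 (pos 2,3,6,7,10,11,14,15): XOR of data positions = 0⊕0⊕0⊕0⊕1⊕1⊕0 = 0
p4 (pos 4,5,6,7,12,13,14,15): XOR of data positions = 1⊕0⊕0⊕1⊕0⊕1⊕0 = 1
p8 (pos 8,9,10,11,12,13,14,15): XOR of data positions = 1⊕0⊕1⊕1⊕0⊕1⊕0 = 0
Codeword: 100110001011010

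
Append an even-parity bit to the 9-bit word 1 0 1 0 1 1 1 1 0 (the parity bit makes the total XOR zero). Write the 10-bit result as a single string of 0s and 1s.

XOR of the 9 data bits: 1⊕0⊕1⊕0⊕1⊕1⊕1⊕1⊕0 = 0
Parity bit = 0 (so all 10 bits XOR to 0).

1010111100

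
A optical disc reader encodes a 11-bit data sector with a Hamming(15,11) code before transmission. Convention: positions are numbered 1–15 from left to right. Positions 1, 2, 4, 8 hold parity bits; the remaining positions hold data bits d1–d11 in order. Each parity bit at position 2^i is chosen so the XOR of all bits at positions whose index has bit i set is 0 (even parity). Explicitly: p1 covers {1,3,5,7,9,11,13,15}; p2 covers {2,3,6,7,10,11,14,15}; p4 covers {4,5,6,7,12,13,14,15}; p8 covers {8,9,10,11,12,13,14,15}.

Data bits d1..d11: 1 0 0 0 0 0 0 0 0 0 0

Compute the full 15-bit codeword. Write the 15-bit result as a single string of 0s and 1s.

Place data at non-parity positions: p1 p2 1 p4 0 0 0 p8 0 0 0 0 0 0 0
p1 (pos 1,3,5,7,9,11,13,15): XOR of data positions = 1⊕0⊕0⊕0⊕0⊕0⊕0 = 1
p2 (pos 2,3,6,7,10,11,14,15): XOR of data positions = 1⊕0⊕0⊕0⊕0⊕0⊕0 = 1
p4 (pos 4,5,6,7,12,13,14,15): XOR of data positions = 0⊕0⊕0⊕0⊕0⊕0⊕0 = 0
p8 (pos 8,9,10,11,12,13,14,15): XOR of data positions = 0⊕0⊕0⊕0⊕0⊕0⊕0 = 0
Codeword: 111000000000000

111000000000000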